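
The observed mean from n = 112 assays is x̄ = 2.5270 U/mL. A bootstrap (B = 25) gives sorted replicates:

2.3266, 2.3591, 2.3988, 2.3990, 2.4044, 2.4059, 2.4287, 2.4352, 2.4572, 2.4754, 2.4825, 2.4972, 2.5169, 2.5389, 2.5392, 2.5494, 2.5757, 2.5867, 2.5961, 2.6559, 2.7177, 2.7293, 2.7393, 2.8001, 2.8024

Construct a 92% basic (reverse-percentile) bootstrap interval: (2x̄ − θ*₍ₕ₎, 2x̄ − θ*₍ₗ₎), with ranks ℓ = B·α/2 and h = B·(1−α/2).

(2.2539, 2.7274)

Percentile endpoints at ranks 1 and 24: θ*₍1₎ = 2.3266, θ*₍24₎ = 2.8001.
Basic interval reflects these around x̄:
  lower = 2 × 2.5270 − 2.8001 = 2.2539
  upper = 2 × 2.5270 − 2.3266 = 2.7274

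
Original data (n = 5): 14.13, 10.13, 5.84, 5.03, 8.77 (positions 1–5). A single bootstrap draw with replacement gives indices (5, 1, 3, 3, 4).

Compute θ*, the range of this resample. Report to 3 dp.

Resample values: 8.77, 14.13, 5.84, 5.84, 5.03.
Range = 14.13 − 5.03 = 9.100

θ* = 9.100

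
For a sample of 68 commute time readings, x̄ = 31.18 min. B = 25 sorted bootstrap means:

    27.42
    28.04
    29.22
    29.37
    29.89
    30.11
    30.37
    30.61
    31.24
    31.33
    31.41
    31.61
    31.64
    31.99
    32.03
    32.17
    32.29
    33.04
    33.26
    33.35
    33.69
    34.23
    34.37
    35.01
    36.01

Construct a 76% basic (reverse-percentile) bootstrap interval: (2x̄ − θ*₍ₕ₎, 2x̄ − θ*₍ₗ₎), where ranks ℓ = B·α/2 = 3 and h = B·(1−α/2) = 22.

(28.13, 33.14)

Percentile endpoints at ranks 3 and 22: θ*₍3₎ = 29.22, θ*₍22₎ = 34.23.
Basic interval reflects these around x̄:
  lower = 2 × 31.18 − 34.23 = 28.13
  upper = 2 × 31.18 − 29.22 = 33.14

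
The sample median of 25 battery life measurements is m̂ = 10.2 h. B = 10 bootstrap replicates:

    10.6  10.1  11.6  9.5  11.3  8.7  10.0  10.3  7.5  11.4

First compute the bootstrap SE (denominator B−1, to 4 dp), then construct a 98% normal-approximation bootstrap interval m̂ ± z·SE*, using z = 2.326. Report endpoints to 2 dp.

(7.22, 13.18)

Mean of replicates = 10.1000; sum of squared deviations = 14.7600; SE* = √(14.7600/9) = 1.2806
Margin = 2.326 × 1.2806 = 2.979
Interval: 10.2 ± 2.979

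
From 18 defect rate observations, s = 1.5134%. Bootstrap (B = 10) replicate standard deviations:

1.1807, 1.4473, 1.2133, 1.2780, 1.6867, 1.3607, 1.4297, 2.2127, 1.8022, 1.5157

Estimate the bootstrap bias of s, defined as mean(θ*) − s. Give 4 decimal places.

bias = −0.0007

mean(θ*) = (1.1807 + 1.4473 + 1.2133 + 1.2780 + 1.6867 + 1.3607 + 1.4297 + 2.2127 + 1.8022 + 1.5157) / 10 = 1.51270
bias = 1.51270 − 1.5134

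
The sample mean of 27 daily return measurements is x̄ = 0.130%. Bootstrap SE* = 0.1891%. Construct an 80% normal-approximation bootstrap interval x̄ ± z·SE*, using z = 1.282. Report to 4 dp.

(-0.1124, 0.3724)

Margin = 1.282 × 0.1891 = 0.24243
Interval: 0.130 ± 0.24243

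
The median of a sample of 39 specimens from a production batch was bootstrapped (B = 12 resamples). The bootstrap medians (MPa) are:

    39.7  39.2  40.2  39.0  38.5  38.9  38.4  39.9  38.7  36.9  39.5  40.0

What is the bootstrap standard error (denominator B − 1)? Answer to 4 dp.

SE* = 0.9087

Bootstrap SE is the standard deviation of the 12 replicate medians.
Mean of replicates: (39.7 + 39.2 + 40.2 + 39.0 + 38.5 + 38.9 + 38.4 + 39.9 + 38.7 + 36.9 + 39.5 + 40.0) / 12 = 468.90000 / 12 = 39.07500
Sum of squared deviations: (+0.62500)² + (+0.12500)² + (+1.12500)² + (−0.07500)² + (−0.57500)² + (−0.17500)² + (−0.67500)² + (+0.82500)² + (−0.37500)² + (−2.17500)² + (+0.42500)² + (+0.92500)² = 9.08250
Variance = 9.08250 / 11 = 0.82568
SE* = √0.82568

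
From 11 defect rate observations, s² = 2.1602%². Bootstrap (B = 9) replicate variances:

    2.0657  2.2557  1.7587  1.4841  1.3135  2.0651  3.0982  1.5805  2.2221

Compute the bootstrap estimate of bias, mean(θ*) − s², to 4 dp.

bias = −0.1776

mean(θ*) = (2.0657 + 2.2557 + 1.7587 + 1.4841 + 1.3135 + 2.0651 + 3.0982 + 1.5805 + 2.2221) / 9 = 1.98262
bias = 1.98262 − 2.1602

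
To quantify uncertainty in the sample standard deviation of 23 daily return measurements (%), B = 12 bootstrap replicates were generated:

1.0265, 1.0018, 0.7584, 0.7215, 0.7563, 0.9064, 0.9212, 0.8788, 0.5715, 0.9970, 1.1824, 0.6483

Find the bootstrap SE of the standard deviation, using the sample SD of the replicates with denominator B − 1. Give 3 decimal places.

Bootstrap SE is the standard deviation of the 12 replicate standard deviations.
Mean of replicates: (1.0265 + 1.0018 + 0.7584 + 0.7215 + 0.7563 + 0.9064 + 0.9212 + 0.8788 + 0.5715 + 0.9970 + 1.1824 + 0.6483) / 12 = 10.37010 / 12 = 0.86418
Sum of squared deviations: (+0.16232)² + (+0.13762)² + (−0.10578)² + (−0.14267)² + (−0.10788)² + (+0.04222)² + (+0.05702)² + (+0.01462)² + (−0.29268)² + (+0.13282)² + (+0.31822)² + (−0.21588)² = 0.34489
Variance = 0.34489 / 11 = 0.03135
SE* = √0.03135

SE* = 0.177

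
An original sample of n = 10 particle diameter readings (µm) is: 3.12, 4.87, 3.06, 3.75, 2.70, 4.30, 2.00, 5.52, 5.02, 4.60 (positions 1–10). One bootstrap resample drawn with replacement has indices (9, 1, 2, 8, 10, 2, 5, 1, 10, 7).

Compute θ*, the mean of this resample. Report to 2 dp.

θ* = 4.04

Resample values: 5.02, 3.12, 4.87, 5.52, 4.60, 4.87, 2.70, 3.12, 4.60, 2.00.
Mean = (5.02 + 3.12 + 4.87 + 5.52 + 4.60 + 4.87 + 2.70 + 3.12 + 4.60 + 2.00) / 10 = 40.420 / 10 = 4.04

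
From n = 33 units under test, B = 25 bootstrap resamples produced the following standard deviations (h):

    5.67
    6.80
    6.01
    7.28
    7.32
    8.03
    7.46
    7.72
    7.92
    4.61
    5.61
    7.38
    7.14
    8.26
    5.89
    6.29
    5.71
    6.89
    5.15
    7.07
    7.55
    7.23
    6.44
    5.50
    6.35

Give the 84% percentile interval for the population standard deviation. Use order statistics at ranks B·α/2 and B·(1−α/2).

Sorted replicates: 4.61, 5.15, 5.50, 5.61, 5.67, 5.71, 5.89, 6.01, 6.29, 6.35, 6.44, 6.80, 6.89, 7.07, 7.14, 7.23, 7.28, 7.32, 7.38, 7.46, 7.55, 7.72, 7.92, 8.03, 8.26
α = 0.16; lower rank = 25 × 0.080 = 2; upper rank = 25 × 0.920 = 23.
The 2nd smallest replicate is 5.15; the 23rd is 7.92.

(5.15, 7.92)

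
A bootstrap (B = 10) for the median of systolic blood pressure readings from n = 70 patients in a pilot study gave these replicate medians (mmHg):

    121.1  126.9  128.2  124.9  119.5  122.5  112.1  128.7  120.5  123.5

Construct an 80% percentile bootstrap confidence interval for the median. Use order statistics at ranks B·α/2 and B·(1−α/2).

Sorted replicates: 112.1, 119.5, 120.5, 121.1, 122.5, 123.5, 124.9, 126.9, 128.2, 128.7
α = 0.20; lower rank = 10 × 0.100 = 1; upper rank = 10 × 0.900 = 9.
The 1st smallest replicate is 112.1; the 9th is 128.2.

(112.1, 128.2)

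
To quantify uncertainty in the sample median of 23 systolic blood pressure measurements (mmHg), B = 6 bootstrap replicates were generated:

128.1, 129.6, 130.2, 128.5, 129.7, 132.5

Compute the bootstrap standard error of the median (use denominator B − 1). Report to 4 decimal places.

SE* = 1.5539

Bootstrap SE is the standard deviation of the 6 replicate medians.
Mean of replicates: (128.1 + 129.6 + 130.2 + 128.5 + 129.7 + 132.5) / 6 = 778.60000 / 6 = 129.76667
Sum of squared deviations: (−1.66667)² + (−0.16667)² + (+0.43333)² + (−1.26667)² + (−0.06667)² + (+2.73333)² = 12.07333
Variance = 12.07333 / 5 = 2.41467
SE* = √2.41467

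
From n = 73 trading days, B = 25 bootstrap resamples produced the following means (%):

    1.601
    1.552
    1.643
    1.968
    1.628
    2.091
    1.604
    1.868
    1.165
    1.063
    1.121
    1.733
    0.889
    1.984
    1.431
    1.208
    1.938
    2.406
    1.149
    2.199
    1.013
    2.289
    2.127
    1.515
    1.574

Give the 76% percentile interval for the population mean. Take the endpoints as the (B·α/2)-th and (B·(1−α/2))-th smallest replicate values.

Sorted replicates: 0.889, 1.013, 1.063, 1.121, 1.149, 1.165, 1.208, 1.431, 1.515, 1.552, 1.574, 1.601, 1.604, 1.628, 1.643, 1.733, 1.868, 1.938, 1.968, 1.984, 2.091, 2.127, 2.199, 2.289, 2.406
α = 0.24; lower rank = 25 × 0.120 = 3; upper rank = 25 × 0.880 = 22.
The 3rd smallest replicate is 1.063; the 22nd is 2.127.

(1.063, 2.127)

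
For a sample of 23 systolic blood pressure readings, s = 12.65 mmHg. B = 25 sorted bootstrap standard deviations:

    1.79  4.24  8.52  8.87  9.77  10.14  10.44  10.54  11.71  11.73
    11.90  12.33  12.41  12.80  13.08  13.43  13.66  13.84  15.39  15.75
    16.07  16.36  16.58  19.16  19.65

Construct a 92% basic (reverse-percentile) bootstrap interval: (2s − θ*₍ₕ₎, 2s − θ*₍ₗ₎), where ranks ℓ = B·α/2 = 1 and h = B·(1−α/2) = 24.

(6.14, 23.51)

Percentile endpoints at ranks 1 and 24: θ*₍1₎ = 1.79, θ*₍24₎ = 19.16.
Basic interval reflects these around s:
  lower = 2 × 12.65 − 19.16 = 6.14
  upper = 2 × 12.65 − 1.79 = 23.51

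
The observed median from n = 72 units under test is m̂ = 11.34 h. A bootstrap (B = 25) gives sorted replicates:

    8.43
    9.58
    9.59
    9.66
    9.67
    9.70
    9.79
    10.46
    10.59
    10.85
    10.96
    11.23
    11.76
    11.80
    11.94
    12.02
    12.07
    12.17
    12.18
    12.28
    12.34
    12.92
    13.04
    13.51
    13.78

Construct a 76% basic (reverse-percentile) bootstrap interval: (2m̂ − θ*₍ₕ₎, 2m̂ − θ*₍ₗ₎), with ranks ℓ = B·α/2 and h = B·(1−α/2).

(9.76, 13.09)

Percentile endpoints at ranks 3 and 22: θ*₍3₎ = 9.59, θ*₍22₎ = 12.92.
Basic interval reflects these around m̂:
  lower = 2 × 11.34 − 12.92 = 9.76
  upper = 2 × 11.34 − 9.59 = 13.09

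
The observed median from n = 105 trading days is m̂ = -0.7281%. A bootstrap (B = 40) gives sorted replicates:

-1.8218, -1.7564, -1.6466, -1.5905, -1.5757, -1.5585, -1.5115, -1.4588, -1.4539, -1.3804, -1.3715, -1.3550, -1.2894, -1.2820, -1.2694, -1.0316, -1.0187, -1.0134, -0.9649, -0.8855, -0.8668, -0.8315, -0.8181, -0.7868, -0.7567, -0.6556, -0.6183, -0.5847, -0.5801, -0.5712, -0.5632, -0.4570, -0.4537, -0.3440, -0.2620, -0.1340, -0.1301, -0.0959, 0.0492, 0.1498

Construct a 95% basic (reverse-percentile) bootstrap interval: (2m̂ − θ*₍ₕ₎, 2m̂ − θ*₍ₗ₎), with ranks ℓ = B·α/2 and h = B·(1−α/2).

Percentile endpoints at ranks 1 and 39: θ*₍1₎ = -1.8218, θ*₍39₎ = 0.0492.
Basic interval reflects these around m̂:
  lower = 2 × -0.7281 − 0.0492 = -1.5054
  upper = 2 × -0.7281 − -1.8218 = 0.3656

(-1.5054, 0.3656)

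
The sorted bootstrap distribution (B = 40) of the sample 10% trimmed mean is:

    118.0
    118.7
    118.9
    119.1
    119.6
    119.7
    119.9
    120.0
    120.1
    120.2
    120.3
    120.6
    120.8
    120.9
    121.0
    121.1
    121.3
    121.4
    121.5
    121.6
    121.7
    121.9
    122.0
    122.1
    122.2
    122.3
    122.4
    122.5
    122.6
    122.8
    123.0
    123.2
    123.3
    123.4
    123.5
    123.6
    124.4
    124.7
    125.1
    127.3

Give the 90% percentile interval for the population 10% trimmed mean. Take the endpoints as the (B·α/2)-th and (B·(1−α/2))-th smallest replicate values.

(118.7, 124.7)

α = 0.10; lower rank = 40 × 0.050 = 2; upper rank = 40 × 0.950 = 38.
The 2nd smallest replicate is 118.7; the 38th is 124.7.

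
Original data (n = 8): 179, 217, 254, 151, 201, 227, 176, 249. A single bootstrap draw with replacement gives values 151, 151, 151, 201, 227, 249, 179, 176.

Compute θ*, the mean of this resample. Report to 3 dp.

θ* = 185.625

Mean = (151 + 151 + 151 + 201 + 227 + 249 + 179 + 176) / 8 = 1485.0 / 8 = 185.625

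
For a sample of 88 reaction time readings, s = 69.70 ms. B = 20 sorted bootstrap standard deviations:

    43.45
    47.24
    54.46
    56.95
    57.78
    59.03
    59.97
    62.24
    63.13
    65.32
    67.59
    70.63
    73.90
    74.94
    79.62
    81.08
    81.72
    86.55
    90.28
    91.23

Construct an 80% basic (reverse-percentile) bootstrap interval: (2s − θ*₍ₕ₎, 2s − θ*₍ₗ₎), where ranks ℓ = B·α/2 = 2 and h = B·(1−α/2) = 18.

Percentile endpoints at ranks 2 and 18: θ*₍2₎ = 47.24, θ*₍18₎ = 86.55.
Basic interval reflects these around s:
  lower = 2 × 69.70 − 86.55 = 52.85
  upper = 2 × 69.70 − 47.24 = 92.16

(52.85, 92.16)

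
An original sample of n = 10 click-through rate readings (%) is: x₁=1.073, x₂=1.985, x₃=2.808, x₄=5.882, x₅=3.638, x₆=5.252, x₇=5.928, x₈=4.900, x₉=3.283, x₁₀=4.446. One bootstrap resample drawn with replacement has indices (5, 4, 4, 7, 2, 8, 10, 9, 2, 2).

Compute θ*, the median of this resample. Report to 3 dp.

θ* = 4.042

Resample values: 3.638, 5.882, 5.882, 5.928, 1.985, 4.900, 4.446, 3.283, 1.985, 1.985.
Sorted: 1.985, 1.985, 1.985, 3.283, 3.638, 4.446, 4.900, 5.882, 5.882, 5.928
Median = average of the two middle values = 4.042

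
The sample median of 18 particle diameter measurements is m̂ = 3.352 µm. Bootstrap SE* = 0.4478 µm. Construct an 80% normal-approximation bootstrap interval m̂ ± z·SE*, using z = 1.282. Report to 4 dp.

(2.7779, 3.9261)

Margin = 1.282 × 0.4478 = 0.57408
Interval: 3.352 ± 0.57408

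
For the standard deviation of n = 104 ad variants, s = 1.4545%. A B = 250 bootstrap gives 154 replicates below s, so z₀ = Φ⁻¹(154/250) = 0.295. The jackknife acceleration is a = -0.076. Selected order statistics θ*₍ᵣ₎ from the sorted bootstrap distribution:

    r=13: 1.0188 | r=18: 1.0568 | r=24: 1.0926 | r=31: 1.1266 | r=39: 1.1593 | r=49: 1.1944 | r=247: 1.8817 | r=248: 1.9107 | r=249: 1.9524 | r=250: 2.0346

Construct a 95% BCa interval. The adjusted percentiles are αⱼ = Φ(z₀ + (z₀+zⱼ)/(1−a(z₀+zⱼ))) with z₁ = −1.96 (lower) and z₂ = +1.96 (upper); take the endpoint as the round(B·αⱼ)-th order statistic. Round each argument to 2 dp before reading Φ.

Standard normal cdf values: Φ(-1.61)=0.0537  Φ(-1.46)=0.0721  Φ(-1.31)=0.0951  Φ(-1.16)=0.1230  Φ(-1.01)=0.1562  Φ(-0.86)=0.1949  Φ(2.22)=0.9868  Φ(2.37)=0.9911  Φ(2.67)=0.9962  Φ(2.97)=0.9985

Lower: z₀ + z₁ = 0.295 + (-1.960) = -1.665; 1 − a(z₀+z₁) = 1 − (-0.076)(-1.665) = 0.8735; argument = 0.295 + (-1.665)/0.8735 = -1.6112 → -1.61.
α₁ = Φ(-1.61) = 0.0537; rank = round(250 × 0.0537) = 13; θ*₍13₎ = 1.0188.
Upper: z₀ + z₂ = 2.255; 1 − a(z₀+z₂) = 1.1714; argument = 2.2201 → 2.22; α₂ = 0.9868; rank = 247; θ*₍247₎ = 1.8817.

(1.0188, 1.8817)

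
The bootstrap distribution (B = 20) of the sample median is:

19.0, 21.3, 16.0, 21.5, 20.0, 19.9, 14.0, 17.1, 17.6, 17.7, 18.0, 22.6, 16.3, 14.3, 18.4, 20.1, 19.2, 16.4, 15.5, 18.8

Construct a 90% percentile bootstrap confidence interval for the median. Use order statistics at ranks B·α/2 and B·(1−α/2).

(14.0, 21.5)

Sorted replicates: 14.0, 14.3, 15.5, 16.0, 16.3, 16.4, 17.1, 17.6, 17.7, 18.0, 18.4, 18.8, 19.0, 19.2, 19.9, 20.0, 20.1, 21.3, 21.5, 22.6
α = 0.10; lower rank = 20 × 0.050 = 1; upper rank = 20 × 0.950 = 19.
The 1st smallest replicate is 14.0; the 19th is 21.5.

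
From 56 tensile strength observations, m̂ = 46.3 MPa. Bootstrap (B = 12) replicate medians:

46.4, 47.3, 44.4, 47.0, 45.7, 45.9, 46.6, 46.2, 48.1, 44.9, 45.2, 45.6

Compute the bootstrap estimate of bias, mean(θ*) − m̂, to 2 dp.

mean(θ*) = (46.4 + 47.3 + 44.4 + 47.0 + 45.7 + 45.9 + 46.6 + 46.2 + 48.1 + 44.9 + 45.2 + 45.6) / 12 = 46.108
bias = 46.108 − 46.3

bias = −0.19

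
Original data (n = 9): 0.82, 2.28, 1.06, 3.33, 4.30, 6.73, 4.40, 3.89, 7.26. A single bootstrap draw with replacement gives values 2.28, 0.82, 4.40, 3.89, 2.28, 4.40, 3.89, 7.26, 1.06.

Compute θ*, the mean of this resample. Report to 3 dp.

θ* = 3.364

Mean = (2.28 + 0.82 + 4.40 + 3.89 + 2.28 + 4.40 + 3.89 + 7.26 + 1.06) / 9 = 30.280 / 9 = 3.364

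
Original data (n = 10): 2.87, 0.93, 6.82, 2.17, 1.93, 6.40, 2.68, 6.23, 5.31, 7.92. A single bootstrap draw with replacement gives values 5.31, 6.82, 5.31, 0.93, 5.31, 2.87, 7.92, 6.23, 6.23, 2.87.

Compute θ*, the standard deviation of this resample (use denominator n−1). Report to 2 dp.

Mean = 4.9800; sum of squared deviations = 40.7876
s² = 40.7876 / 9 = 4.5320
s = √4.5320 = 2.13

θ* = 2.13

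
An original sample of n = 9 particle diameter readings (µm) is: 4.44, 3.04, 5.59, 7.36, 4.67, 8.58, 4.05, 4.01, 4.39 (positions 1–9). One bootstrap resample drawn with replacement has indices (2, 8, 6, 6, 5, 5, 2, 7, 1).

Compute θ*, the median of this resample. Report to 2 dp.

Resample values: 3.04, 4.01, 8.58, 8.58, 4.67, 4.67, 3.04, 4.05, 4.44.
Sorted: 3.04, 3.04, 4.01, 4.05, 4.44, 4.67, 4.67, 8.58, 8.58
Median = middle value = 4.44

θ* = 4.44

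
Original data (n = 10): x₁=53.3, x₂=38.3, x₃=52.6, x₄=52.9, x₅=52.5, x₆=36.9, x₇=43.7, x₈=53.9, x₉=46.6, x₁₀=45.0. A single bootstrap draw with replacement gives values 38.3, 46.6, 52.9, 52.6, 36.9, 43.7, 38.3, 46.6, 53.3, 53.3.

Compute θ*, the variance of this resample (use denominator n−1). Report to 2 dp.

θ* = 44.95

Mean = 46.2500; sum of squared deviations = 404.5250
s² = 404.5250 / 9 = 44.9472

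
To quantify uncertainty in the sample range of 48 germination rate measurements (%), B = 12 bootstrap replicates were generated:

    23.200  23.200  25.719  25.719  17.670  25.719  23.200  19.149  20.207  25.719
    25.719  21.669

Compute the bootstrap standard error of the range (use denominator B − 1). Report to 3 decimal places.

SE* = 2.858

Bootstrap SE is the standard deviation of the 12 replicate ranges.
Mean of replicates: (23.200 + 23.200 + 25.719 + 25.719 + 17.670 + 25.719 + 23.200 + 19.149 + 20.207 + 25.719 + 25.719 + 21.669) / 12 = 276.8900 / 12 = 23.0742
Sum of squared deviations: (+0.1258)² + (+0.1258)² + (+2.6448)² + (+2.6448)² + (−5.4042)² + (+2.6448)² + (+0.1258)² + (−3.9252)² + (−2.8672)² + (+2.6448)² + (+2.6448)² + (−1.4052)² = 89.8303
Variance = 89.8303 / 11 = 8.1664
SE* = √8.1664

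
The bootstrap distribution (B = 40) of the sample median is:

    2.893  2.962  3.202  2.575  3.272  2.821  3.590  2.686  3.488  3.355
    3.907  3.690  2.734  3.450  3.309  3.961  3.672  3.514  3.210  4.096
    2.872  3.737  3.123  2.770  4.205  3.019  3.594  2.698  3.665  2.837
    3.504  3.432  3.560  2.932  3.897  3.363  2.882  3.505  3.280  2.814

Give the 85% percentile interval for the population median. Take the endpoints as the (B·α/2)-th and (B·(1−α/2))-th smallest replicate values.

Sorted replicates: 2.575, 2.686, 2.698, 2.734, 2.770, 2.814, 2.821, 2.837, 2.872, 2.882, 2.893, 2.932, 2.962, 3.019, 3.123, 3.202, 3.210, 3.272, 3.280, 3.309, 3.355, 3.363, 3.432, 3.450, 3.488, 3.504, 3.505, 3.514, 3.560, 3.590, 3.594, 3.665, 3.672, 3.690, 3.737, 3.897, 3.907, 3.961, 4.096, 4.205
α = 0.15; lower rank = 40 × 0.075 = 3; upper rank = 40 × 0.925 = 37.
The 3rd smallest replicate is 2.698; the 37th is 3.907.

(2.698, 3.907)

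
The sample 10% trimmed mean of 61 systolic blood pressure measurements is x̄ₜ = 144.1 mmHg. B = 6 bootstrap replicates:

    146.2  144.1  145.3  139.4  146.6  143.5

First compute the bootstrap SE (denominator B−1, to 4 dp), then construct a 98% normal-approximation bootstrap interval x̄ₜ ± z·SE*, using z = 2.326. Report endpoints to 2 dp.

Mean of replicates = 144.1833; sum of squared deviations = 34.5083; SE* = √(34.5083/5) = 2.6271
Margin = 2.326 × 2.6271 = 6.111
Interval: 144.1 ± 6.111

(137.99, 150.21)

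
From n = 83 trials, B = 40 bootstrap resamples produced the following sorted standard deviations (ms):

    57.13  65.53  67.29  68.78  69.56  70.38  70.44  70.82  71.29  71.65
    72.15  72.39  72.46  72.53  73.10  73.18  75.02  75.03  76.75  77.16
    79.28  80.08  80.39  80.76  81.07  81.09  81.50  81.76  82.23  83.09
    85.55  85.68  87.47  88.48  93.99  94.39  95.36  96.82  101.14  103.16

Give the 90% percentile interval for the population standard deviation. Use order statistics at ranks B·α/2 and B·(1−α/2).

α = 0.10; lower rank = 40 × 0.050 = 2; upper rank = 40 × 0.950 = 38.
The 2nd smallest replicate is 65.53; the 38th is 96.82.

(65.53, 96.82)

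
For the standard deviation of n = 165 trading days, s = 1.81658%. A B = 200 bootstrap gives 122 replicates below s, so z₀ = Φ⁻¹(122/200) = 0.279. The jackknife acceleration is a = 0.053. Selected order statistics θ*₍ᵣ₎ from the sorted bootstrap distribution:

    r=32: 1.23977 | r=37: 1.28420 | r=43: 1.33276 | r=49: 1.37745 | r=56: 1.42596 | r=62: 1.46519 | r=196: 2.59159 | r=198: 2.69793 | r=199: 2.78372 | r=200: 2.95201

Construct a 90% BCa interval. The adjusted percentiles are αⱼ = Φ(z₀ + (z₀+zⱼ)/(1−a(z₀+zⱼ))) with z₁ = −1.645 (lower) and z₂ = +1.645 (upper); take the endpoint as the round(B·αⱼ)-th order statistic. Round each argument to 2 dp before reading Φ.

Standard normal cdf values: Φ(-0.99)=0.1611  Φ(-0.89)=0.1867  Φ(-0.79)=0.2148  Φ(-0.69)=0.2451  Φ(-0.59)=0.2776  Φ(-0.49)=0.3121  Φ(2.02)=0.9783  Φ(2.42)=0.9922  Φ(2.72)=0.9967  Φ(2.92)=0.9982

(1.23977, 2.69793)

Lower: z₀ + z₁ = 0.279 + (-1.645) = -1.366; 1 − a(z₀+z₁) = 1 − (0.053)(-1.366) = 1.0724; argument = 0.279 + (-1.366)/1.0724 = -0.9948 → -0.99.
α₁ = Φ(-0.99) = 0.1611; rank = round(200 × 0.1611) = 32; θ*₍32₎ = 1.23977.
Upper: z₀ + z₂ = 1.924; 1 − a(z₀+z₂) = 0.8980; argument = 2.4215 → 2.42; α₂ = 0.9922; rank = 198; θ*₍198₎ = 2.69793.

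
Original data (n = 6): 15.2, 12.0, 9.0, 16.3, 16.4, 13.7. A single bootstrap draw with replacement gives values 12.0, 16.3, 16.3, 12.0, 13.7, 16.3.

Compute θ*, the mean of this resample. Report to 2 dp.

θ* = 14.43

Mean = (12.0 + 16.3 + 16.3 + 12.0 + 13.7 + 16.3) / 6 = 86.60 / 6 = 14.43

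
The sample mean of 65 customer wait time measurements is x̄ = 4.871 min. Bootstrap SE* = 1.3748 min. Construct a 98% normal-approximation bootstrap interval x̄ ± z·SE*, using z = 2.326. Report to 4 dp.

(1.6732, 8.0688)

Margin = 2.326 × 1.3748 = 3.19778
Interval: 4.871 ± 3.19778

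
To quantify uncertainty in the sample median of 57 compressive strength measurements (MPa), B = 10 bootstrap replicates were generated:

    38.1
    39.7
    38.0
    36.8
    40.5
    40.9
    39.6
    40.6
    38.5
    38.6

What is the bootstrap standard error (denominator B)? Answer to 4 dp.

SE* = 1.2713

Bootstrap SE is the standard deviation of the 10 replicate medians.
Mean of replicates: (38.1 + 39.7 + 38.0 + 36.8 + 40.5 + 40.9 + 39.6 + 40.6 + 38.5 + 38.6) / 10 = 391.30000 / 10 = 39.13000
Sum of squared deviations: (−1.03000)² + (+0.57000)² + (−1.13000)² + (−2.33000)² + (+1.37000)² + (+1.77000)² + (+0.47000)² + (+1.47000)² + (−0.63000)² + (−0.53000)² = 16.16100
Variance = 16.16100 / 10 = 1.61610
SE* = √1.61610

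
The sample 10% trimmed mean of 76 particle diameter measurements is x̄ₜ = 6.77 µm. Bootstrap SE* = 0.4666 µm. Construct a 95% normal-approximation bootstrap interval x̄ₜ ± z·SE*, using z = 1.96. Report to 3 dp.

Margin = 1.96 × 0.4666 = 0.9145
Interval: 6.77 ± 0.9145

(5.855, 7.685)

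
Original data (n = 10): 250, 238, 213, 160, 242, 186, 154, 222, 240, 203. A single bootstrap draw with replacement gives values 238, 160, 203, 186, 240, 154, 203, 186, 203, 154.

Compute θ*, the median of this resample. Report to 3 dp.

θ* = 194.500

Sorted: 154, 154, 160, 186, 186, 203, 203, 203, 238, 240
Median = average of the two middle values = 194.500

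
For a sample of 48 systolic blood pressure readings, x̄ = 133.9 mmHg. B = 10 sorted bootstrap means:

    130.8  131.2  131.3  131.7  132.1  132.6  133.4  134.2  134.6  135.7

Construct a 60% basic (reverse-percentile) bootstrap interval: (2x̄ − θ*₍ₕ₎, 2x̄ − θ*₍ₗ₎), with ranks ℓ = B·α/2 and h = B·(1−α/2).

Percentile endpoints at ranks 2 and 8: θ*₍2₎ = 131.2, θ*₍8₎ = 134.2.
Basic interval reflects these around x̄:
  lower = 2 × 133.9 − 134.2 = 133.6
  upper = 2 × 133.9 − 131.2 = 136.6

(133.6, 136.6)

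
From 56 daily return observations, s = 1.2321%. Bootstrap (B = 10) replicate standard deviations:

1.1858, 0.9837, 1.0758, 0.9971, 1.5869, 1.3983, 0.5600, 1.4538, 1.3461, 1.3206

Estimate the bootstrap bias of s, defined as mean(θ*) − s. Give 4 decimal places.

bias = −0.0413

mean(θ*) = (1.1858 + 0.9837 + 1.0758 + 0.9971 + 1.5869 + 1.3983 + 0.5600 + 1.4538 + 1.3461 + 1.3206) / 10 = 1.19081
bias = 1.19081 − 1.2321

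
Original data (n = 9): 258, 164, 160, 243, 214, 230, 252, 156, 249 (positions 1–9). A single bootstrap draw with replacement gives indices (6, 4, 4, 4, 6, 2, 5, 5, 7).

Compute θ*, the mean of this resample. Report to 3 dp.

θ* = 225.889

Resample values: 230, 243, 243, 243, 230, 164, 214, 214, 252.
Mean = (230 + 243 + 243 + 243 + 230 + 164 + 214 + 214 + 252) / 9 = 2033.0 / 9 = 225.889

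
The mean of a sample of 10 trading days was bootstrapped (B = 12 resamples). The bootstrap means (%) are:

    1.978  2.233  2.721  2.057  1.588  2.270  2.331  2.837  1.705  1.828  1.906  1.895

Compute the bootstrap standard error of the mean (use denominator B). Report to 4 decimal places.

Bootstrap SE is the standard deviation of the 12 replicate means.
Mean of replicates: (1.978 + 2.233 + 2.721 + 2.057 + 1.588 + 2.270 + 2.331 + 2.837 + 1.705 + 1.828 + 1.906 + 1.895) / 12 = 25.34900 / 12 = 2.11242
Sum of squared deviations: (−0.13442)² + (+0.12058)² + (+0.60858)² + (−0.05542)² + (−0.52442)² + (+0.15758)² + (+0.21858)² + (+0.72458)² + (−0.40742)² + (−0.28442)² + (−0.20642)² + (−0.21742)² = 1.61546
Variance = 1.61546 / 12 = 0.13462
SE* = √0.13462

SE* = 0.3669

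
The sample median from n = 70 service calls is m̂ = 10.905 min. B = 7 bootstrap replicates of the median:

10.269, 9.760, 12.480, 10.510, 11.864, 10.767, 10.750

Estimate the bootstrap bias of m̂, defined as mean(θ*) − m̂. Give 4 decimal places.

mean(θ*) = (10.269 + 9.760 + 12.480 + 10.510 + 11.864 + 10.767 + 10.750) / 7 = 10.91429
bias = 10.91429 − 10.905

bias = +0.0093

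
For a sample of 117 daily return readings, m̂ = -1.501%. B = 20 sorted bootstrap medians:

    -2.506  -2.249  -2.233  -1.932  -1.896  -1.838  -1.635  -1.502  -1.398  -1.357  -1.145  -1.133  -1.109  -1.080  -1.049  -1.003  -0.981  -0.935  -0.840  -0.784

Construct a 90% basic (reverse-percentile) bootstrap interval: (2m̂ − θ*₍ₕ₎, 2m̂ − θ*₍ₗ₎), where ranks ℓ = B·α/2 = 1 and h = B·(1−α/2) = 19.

(-2.162, -0.496)

Percentile endpoints at ranks 1 and 19: θ*₍1₎ = -2.506, θ*₍19₎ = -0.840.
Basic interval reflects these around m̂:
  lower = 2 × -1.501 − -0.840 = -2.162
  upper = 2 × -1.501 − -2.506 = -0.496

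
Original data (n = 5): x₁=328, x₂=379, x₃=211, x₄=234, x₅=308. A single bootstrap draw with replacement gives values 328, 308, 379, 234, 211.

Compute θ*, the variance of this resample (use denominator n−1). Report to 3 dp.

Mean = 292.0000; sum of squared deviations = 19046.0000
s² = 19046.0000 / 4 = 4761.5000

θ* = 4761.500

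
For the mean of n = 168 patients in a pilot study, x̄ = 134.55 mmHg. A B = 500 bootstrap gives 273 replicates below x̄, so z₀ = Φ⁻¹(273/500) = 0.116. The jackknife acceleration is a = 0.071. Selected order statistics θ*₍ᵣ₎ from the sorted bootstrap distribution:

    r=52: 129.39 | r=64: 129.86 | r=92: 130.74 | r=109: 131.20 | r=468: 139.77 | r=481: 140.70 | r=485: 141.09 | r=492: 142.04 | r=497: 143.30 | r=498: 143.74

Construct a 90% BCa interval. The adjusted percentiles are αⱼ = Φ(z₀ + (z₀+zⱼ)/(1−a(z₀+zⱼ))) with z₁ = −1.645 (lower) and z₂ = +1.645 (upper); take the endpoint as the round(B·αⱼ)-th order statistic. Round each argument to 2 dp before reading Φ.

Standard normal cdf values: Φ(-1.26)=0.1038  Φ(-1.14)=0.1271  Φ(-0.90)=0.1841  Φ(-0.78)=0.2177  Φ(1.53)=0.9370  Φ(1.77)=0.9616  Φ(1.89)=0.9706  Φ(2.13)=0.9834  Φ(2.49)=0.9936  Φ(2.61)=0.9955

Lower: z₀ + z₁ = 0.116 + (-1.645) = -1.529; 1 − a(z₀+z₁) = 1 − (0.071)(-1.529) = 1.1086; argument = 0.116 + (-1.529)/1.1086 = -1.2633 → -1.26.
α₁ = Φ(-1.26) = 0.1038; rank = round(500 × 0.1038) = 52; θ*₍52₎ = 129.39.
Upper: z₀ + z₂ = 1.761; 1 − a(z₀+z₂) = 0.8750; argument = 2.1286 → 2.13; α₂ = 0.9834; rank = 492; θ*₍492₎ = 142.04.

(129.39, 142.04)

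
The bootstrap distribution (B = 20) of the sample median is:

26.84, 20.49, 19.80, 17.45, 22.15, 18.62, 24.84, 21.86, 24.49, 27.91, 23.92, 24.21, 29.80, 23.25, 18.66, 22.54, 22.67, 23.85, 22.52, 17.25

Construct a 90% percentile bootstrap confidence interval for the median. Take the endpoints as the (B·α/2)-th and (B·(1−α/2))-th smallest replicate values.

Sorted replicates: 17.25, 17.45, 18.62, 18.66, 19.80, 20.49, 21.86, 22.15, 22.52, 22.54, 22.67, 23.25, 23.85, 23.92, 24.21, 24.49, 24.84, 26.84, 27.91, 29.80
α = 0.10; lower rank = 20 × 0.050 = 1; upper rank = 20 × 0.950 = 19.
The 1st smallest replicate is 17.25; the 19th is 27.91.

(17.25, 27.91)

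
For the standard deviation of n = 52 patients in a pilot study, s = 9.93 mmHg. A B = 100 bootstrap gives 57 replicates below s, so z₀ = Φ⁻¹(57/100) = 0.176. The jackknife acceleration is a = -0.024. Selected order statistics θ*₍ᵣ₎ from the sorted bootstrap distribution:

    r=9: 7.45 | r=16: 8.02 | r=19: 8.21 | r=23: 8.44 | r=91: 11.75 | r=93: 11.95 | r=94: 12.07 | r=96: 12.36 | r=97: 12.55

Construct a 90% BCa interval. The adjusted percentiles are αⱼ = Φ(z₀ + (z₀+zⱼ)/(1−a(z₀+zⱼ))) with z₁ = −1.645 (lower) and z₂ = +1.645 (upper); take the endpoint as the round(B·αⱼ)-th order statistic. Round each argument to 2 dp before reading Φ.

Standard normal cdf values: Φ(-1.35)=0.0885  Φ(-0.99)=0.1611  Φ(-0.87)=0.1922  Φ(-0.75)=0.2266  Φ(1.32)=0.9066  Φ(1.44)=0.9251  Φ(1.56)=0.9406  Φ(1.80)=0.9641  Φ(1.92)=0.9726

Lower: z₀ + z₁ = 0.176 + (-1.645) = -1.469; 1 − a(z₀+z₁) = 1 − (-0.024)(-1.469) = 0.9647; argument = 0.176 + (-1.469)/0.9647 = -1.3467 → -1.35.
α₁ = Φ(-1.35) = 0.0885; rank = round(100 × 0.0885) = 9; θ*₍9₎ = 7.45.
Upper: z₀ + z₂ = 1.821; 1 − a(z₀+z₂) = 1.0437; argument = 1.9207 → 1.92; α₂ = 0.9726; rank = 97; θ*₍97₎ = 12.55.

(7.45, 12.55)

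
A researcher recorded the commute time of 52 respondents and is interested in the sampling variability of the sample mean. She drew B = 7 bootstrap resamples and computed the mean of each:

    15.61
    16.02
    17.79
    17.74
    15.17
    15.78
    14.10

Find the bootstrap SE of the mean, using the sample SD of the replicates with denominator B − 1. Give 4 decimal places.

Bootstrap SE is the standard deviation of the 7 replicate means.
Mean of replicates: (15.61 + 16.02 + 17.79 + 17.74 + 15.17 + 15.78 + 14.10) / 7 = 112.21000 / 7 = 16.03000
Sum of squared deviations: (−0.42000)² + (−0.01000)² + (+1.76000)² + (+1.71000)² + (−0.86000)² + (−0.25000)² + (−1.93000)² = 10.72520
Variance = 10.72520 / 6 = 1.78753
SE* = √1.78753

SE* = 1.3370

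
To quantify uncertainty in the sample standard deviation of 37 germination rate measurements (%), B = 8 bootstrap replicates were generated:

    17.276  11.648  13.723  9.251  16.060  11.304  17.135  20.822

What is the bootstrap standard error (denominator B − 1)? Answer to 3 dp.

SE* = 3.843

Bootstrap SE is the standard deviation of the 8 replicate standard deviations.
Mean of replicates: (17.276 + 11.648 + 13.723 + 9.251 + 16.060 + 11.304 + 17.135 + 20.822) / 8 = 117.2190 / 8 = 14.6524
Sum of squared deviations: (+2.6236)² + (−3.0044)² + (−0.9294)² + (−5.4014)² + (+1.4076)² + (−3.3484)² + (+2.4826)² + (+6.1696)² = 103.3690
Variance = 103.3690 / 7 = 14.7670
SE* = √14.7670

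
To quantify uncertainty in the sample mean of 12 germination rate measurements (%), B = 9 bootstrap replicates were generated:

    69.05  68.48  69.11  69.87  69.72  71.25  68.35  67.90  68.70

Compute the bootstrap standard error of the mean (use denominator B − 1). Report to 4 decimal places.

SE* = 1.0074

Bootstrap SE is the standard deviation of the 9 replicate means.
Mean of replicates: (69.05 + 68.48 + 69.11 + 69.87 + 69.72 + 71.25 + 68.35 + 67.90 + 68.70) / 9 = 622.43000 / 9 = 69.15889
Sum of squared deviations: (−0.10889)² + (−0.67889)² + (−0.04889)² + (+0.71111)² + (+0.56111)² + (+2.09111)² + (−0.80889)² + (−1.25889)² + (−0.45889)² = 8.11809
Variance = 8.11809 / 8 = 1.01476
SE* = √1.01476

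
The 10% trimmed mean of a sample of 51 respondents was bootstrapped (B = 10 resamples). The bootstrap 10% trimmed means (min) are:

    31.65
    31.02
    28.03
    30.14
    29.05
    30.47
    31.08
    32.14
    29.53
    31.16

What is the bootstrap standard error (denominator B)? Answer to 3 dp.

SE* = 1.195

Bootstrap SE is the standard deviation of the 10 replicate 10% trimmed means.
Mean of replicates: (31.65 + 31.02 + 28.03 + 30.14 + 29.05 + 30.47 + 31.08 + 32.14 + 29.53 + 31.16) / 10 = 304.2700 / 10 = 30.4270
Sum of squared deviations: (+1.2230)² + (+0.5930)² + (−2.3970)² + (−0.2870)² + (−1.3770)² + (+0.0430)² + (+0.6530)² + (+1.7130)² + (−0.8970)² + (+0.7330)² = 14.2760
Variance = 14.2760 / 10 = 1.4276
SE* = √1.4276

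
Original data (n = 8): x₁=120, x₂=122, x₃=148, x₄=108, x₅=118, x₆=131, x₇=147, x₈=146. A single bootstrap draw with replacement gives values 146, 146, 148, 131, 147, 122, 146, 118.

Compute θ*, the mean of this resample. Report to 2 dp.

Mean = (146 + 146 + 148 + 131 + 147 + 122 + 146 + 118) / 8 = 1104.0 / 8 = 138.00

θ* = 138.00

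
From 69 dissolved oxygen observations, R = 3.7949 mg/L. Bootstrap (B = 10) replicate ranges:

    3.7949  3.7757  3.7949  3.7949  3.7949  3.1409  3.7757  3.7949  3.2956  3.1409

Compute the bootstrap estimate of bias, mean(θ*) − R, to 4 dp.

mean(θ*) = (3.7949 + 3.7757 + 3.7949 + 3.7949 + 3.7949 + 3.1409 + 3.7757 + 3.7949 + 3.2956 + 3.1409) / 10 = 3.61033
bias = 3.61033 − 3.7949

bias = −0.1846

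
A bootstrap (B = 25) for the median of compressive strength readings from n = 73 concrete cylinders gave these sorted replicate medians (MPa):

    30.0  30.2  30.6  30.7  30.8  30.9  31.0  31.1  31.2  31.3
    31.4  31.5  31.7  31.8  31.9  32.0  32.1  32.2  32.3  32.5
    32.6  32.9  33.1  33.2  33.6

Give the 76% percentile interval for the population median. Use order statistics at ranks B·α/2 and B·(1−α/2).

α = 0.24; lower rank = 25 × 0.120 = 3; upper rank = 25 × 0.880 = 22.
The 3rd smallest replicate is 30.6; the 22nd is 32.9.

(30.6, 32.9)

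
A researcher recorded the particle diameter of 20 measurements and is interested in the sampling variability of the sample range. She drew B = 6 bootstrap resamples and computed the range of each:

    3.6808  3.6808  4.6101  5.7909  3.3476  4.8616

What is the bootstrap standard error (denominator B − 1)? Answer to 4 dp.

Bootstrap SE is the standard deviation of the 6 replicate ranges.
Mean of replicates: (3.6808 + 3.6808 + 4.6101 + 5.7909 + 3.3476 + 4.8616) / 6 = 25.97180 / 6 = 4.32863
Sum of squared deviations: (−0.64783)² + (−0.64783)² + (+0.28147)² + (+1.46227)² + (−0.98103)² + (+0.53297)² = 4.30330
Variance = 4.30330 / 5 = 0.86066
SE* = √0.86066

SE* = 0.9277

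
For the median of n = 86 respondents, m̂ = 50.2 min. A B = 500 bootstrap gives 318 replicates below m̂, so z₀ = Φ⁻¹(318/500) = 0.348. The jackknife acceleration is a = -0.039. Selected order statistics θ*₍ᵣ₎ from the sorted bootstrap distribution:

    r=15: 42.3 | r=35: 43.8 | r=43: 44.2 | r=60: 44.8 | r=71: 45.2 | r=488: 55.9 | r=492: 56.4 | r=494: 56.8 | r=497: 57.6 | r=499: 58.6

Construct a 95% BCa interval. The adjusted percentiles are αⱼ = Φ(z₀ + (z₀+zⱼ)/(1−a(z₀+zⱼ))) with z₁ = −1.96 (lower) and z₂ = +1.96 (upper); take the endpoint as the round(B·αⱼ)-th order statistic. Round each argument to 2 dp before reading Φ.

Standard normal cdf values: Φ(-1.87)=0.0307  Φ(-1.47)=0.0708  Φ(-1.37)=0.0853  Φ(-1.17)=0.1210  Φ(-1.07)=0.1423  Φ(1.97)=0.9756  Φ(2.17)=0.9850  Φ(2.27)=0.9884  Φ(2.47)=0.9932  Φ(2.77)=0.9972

(44.2, 57.6)

Lower: z₀ + z₁ = 0.348 + (-1.960) = -1.612; 1 − a(z₀+z₁) = 1 − (-0.039)(-1.612) = 0.9371; argument = 0.348 + (-1.612)/0.9371 = -1.3721 → -1.37.
α₁ = Φ(-1.37) = 0.0853; rank = round(500 × 0.0853) = 43; θ*₍43₎ = 44.2.
Upper: z₀ + z₂ = 2.308; 1 − a(z₀+z₂) = 1.0900; argument = 2.4654 → 2.47; α₂ = 0.9932; rank = 497; θ*₍497₎ = 57.6.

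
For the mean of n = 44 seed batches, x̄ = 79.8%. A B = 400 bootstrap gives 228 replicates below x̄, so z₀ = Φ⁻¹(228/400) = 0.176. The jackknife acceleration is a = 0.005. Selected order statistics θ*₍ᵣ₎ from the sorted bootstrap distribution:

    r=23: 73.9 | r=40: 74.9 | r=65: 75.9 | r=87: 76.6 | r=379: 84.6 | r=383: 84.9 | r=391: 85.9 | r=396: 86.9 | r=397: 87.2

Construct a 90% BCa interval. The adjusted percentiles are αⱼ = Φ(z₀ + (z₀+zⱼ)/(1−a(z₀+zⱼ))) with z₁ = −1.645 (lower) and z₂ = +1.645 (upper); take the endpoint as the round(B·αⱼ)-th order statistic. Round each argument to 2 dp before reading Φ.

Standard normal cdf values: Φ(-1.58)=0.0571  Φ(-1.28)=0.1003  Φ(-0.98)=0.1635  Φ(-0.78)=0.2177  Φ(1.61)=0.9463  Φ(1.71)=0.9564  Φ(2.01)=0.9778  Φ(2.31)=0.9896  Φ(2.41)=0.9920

Lower: z₀ + z₁ = 0.176 + (-1.645) = -1.469; 1 − a(z₀+z₁) = 1 − (0.005)(-1.469) = 1.0073; argument = 0.176 + (-1.469)/1.0073 = -1.2823 → -1.28.
α₁ = Φ(-1.28) = 0.1003; rank = round(400 × 0.1003) = 40; θ*₍40₎ = 74.9.
Upper: z₀ + z₂ = 1.821; 1 − a(z₀+z₂) = 0.9909; argument = 2.0137 → 2.01; α₂ = 0.9778; rank = 391; θ*₍391₎ = 85.9.

(74.9, 85.9)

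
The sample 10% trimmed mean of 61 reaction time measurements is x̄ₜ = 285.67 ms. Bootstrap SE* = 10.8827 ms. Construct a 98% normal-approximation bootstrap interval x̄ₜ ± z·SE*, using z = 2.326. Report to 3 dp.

Margin = 2.326 × 10.8827 = 25.3132
Interval: 285.67 ± 25.3132

(260.357, 310.983)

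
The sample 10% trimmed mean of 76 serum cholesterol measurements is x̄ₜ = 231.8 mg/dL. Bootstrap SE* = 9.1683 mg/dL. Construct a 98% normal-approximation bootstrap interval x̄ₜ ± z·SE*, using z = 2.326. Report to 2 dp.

(210.47, 253.13)

Margin = 2.326 × 9.1683 = 21.325
Interval: 231.8 ± 21.325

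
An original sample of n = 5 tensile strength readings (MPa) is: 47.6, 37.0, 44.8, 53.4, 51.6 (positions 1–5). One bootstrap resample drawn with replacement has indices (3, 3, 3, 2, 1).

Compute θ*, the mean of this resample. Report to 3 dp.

Resample values: 44.8, 44.8, 44.8, 37.0, 47.6.
Mean = (44.8 + 44.8 + 44.8 + 37.0 + 47.6) / 5 = 219.00 / 5 = 43.800

θ* = 43.800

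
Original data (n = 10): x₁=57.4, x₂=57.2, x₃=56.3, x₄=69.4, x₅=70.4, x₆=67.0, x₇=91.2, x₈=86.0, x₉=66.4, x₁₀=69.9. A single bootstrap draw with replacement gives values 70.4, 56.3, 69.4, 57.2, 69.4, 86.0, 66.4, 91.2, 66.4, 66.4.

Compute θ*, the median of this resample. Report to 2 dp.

Sorted: 56.3, 57.2, 66.4, 66.4, 66.4, 69.4, 69.4, 70.4, 86.0, 91.2
Median = average of the two middle values = 67.90

θ* = 67.90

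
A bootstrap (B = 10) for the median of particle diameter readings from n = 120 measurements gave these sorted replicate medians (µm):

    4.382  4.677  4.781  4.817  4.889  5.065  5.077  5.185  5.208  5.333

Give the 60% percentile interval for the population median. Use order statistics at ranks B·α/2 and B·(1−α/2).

α = 0.40; lower rank = 10 × 0.200 = 2; upper rank = 10 × 0.800 = 8.
The 2nd smallest replicate is 4.677; the 8th is 5.185.

(4.677, 5.185)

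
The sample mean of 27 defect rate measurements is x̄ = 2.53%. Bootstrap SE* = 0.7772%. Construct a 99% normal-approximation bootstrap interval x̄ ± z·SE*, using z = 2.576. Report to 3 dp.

Margin = 2.576 × 0.7772 = 2.0021
Interval: 2.53 ± 2.0021

(0.528, 4.532)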